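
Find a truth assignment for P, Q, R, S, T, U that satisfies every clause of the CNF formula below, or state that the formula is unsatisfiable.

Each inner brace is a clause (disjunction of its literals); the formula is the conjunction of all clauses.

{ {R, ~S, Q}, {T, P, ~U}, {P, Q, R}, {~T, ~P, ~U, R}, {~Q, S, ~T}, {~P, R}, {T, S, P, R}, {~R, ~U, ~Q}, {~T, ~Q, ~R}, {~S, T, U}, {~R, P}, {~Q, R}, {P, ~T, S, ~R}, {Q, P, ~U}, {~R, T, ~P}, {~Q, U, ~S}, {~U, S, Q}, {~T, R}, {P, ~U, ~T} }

P: 1, Q: 0, R: 1, S: 0, T: 1, U: 0

Branch on P: set P = 1.
Unit clause (R) forces R = 1.
Unit clause (T) forces T = 1.
Unit clause (~Q) forces Q = 0.
Branch on U: set U = 0.
All clauses hold; S can take either value.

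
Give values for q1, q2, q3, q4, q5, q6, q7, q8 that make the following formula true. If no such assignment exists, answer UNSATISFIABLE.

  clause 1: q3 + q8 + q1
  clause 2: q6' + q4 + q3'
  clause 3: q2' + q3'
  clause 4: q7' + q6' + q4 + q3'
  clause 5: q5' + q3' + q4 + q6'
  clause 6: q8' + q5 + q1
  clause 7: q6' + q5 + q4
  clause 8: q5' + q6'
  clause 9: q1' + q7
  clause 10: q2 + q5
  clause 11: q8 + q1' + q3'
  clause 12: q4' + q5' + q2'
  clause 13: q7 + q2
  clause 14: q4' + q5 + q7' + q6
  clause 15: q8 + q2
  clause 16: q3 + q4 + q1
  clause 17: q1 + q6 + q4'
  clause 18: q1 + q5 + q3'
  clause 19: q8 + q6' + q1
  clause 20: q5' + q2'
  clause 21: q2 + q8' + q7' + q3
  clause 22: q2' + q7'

q1=1, q2=0, q3=1, q4=1, q5=1, q6=0, q7=1, q8=1

Branch on q2: set q2 = 0.
(q5) alone gives q5 = 1.
(q6') alone gives q6 = 0.
(q7) alone gives q7 = 1.
(q8) alone gives q8 = 1.
(q3) alone gives q3 = 1.
Branch on q1: set q1 = 1.
Every clause is now satisfied; q4 is unconstrained.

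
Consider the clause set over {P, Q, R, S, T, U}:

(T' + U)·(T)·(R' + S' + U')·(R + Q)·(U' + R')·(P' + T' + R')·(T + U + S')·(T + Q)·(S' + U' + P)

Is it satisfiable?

The clause (T) is unit, so T = 1.
The clause (U) is unit, so U = 1.
The clause (R') is unit, so R = 0.
The clause (Q) is unit, so Q = 1.
Suppose S = 1.
The clause (P) is unit, so P = 1.
All clauses are satisfied.
A satisfying assignment: P: 1; Q: 1; R: 0; S: 1; T: 1; U: 1.

Yes, satisfiable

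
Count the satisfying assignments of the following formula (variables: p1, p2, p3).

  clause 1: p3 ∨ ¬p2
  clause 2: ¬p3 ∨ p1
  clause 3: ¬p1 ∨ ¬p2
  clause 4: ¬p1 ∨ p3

There are 2^3 = 8 truth assignments over (p1, p2, p3).
Check each against the 4 clauses (columns in the order p1, p2, p3):
  F F F  ✓ satisfies all
  F F T  ✗ fails (¬p3 ∨ p1)
  F T F  ✗ fails (p3 ∨ ¬p2)
  F T T  ✗ fails (¬p3 ∨ p1)
  T F F  ✗ fails (¬p1 ∨ p3)
  T F T  ✓ satisfies all
  T T F  ✗ fails (p3 ∨ ¬p2)
  T T T  ✗ fails (¬p1 ∨ ¬p2)
2 of the 8 rows are models.

2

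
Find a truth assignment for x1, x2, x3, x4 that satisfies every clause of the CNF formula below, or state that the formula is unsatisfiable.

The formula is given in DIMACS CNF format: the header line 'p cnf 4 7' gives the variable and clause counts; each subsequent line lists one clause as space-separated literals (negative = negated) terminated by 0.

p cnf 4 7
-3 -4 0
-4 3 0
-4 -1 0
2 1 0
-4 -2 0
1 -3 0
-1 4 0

Case x3 = False:
Unit clause (¬x4) forces x4 = False.
Unit clause (¬x1) forces x1 = False.
Unit clause (x2) forces x2 = True.
This assignment satisfies each clause.

x1=False; x2=True; x3=False; x4=False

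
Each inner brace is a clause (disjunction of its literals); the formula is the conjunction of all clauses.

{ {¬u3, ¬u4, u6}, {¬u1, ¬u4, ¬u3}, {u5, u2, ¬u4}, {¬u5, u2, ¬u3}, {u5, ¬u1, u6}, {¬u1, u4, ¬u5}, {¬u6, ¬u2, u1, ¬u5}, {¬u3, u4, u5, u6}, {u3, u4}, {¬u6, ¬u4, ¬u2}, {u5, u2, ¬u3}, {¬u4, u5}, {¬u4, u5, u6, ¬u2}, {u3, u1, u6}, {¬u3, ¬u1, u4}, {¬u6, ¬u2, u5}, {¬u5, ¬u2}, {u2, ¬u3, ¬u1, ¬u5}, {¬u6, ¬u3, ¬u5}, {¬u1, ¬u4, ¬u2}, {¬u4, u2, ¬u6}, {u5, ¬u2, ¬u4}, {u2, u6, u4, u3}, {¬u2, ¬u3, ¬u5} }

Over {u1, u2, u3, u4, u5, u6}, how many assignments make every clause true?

There are 2^6 = 64 truth assignments over (u1, u2, u3, u4, u5, u6).
Split on u4. With u4 = True, the clauses containing u4 are satisfied and ¬u4 drops from the rest; 1 of the 2^5 = 32 assignments to the other variables satisfy what remains.
With u4 = False, by the same count on the reduced clause set, 0 assignments work.
(One model: u1=T, u2=F, u3=F, u4=T, u5=T, u6=F.)
Total: 1 + 0 = 1.

1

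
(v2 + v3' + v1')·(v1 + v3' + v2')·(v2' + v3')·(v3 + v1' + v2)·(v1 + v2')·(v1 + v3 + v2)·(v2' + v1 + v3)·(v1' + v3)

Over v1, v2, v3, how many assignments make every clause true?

1

There are 2^3 = 8 truth assignments over (v1, v2, v3).
Check each against the 8 clauses (columns in the order v1, v2, v3):
  F F F  ✗ fails (v1 + v3 + v2)
  F F T  ✓ satisfies all
  F T F  ✗ fails (v1 + v2')
  F T T  ✗ fails (v1 + v3' + v2')
  T F F  ✗ fails (v3 + v1' + v2)
  T F T  ✗ fails (v2 + v3' + v1')
  T T F  ✗ fails (v1' + v3)
  T T T  ✗ fails (v2' + v3')
1 of the 8 rows is a model.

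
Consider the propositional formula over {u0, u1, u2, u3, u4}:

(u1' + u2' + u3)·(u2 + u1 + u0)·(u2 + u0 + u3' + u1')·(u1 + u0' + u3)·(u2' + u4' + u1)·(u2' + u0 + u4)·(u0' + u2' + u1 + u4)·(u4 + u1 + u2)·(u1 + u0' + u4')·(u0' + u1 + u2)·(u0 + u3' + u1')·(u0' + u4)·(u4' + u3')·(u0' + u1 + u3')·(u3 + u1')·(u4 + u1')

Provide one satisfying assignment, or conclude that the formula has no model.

Suppose u0 = 0.
Suppose u2 = 1.
The clause (u4) is unit, so u4 = 1.
The clause (u1) is unit, so u1 = 1.
The clause (u3) is unit, so u3 = 1.
That conflicts with the unit clause (u3').
Backtrack on u2: now try u2 = 0.
The clause (u1) is unit, so u1 = 1.
The clause (u3') is unit, so u3 = 0.
That conflicts with the unit clause (u3).
Neither u2 = 1 nor u2 = 0 works.
Backtrack on u0: now try u0 = 1.
The clause (u4) is unit, so u4 = 1.
The clause (u1) is unit, so u1 = 1.
The clause (u3') is unit, so u3 = 0.
That conflicts with the unit clause (u3).
Neither u0 = 1 nor u0 = 0 works.

UNSATISFIABLE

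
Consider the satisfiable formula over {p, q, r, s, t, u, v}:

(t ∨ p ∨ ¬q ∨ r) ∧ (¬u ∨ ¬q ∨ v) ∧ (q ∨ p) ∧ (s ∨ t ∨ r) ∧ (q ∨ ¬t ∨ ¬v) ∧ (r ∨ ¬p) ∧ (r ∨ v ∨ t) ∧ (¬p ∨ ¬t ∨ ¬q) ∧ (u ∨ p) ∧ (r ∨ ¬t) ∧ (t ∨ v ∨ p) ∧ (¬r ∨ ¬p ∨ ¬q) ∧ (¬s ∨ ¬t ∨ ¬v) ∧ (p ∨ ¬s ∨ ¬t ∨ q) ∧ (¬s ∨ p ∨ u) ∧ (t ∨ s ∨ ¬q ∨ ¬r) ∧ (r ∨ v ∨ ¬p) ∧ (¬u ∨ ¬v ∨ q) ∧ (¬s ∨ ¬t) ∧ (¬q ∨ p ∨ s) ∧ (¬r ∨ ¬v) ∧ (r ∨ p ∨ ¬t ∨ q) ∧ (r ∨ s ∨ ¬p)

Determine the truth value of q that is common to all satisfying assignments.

Suppose q = True.
Case u = False:
Unit clause (p) forces p = True.
Unit clause (r) forces r = True.
But (¬r) is also a unit clause — contradiction.
Backtrack on u: now try u = True.
Unit clause (v) forces v = True.
Unit clause (¬r) forces r = False.
Unit clause (¬p) forces p = False.
Unit clause (t) forces t = True.
But (¬t) is also a unit clause — contradiction.
Neither u = True nor u = False works.
So every satisfying assignment has q = False.

False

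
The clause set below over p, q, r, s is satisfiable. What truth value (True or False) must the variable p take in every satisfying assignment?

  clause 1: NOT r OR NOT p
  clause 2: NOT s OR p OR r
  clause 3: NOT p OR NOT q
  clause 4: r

Suppose p = true.
From the singleton clause (NOT r), r = false.
But (r) is also a unit clause — contradiction.
So every satisfying assignment has p = False.

False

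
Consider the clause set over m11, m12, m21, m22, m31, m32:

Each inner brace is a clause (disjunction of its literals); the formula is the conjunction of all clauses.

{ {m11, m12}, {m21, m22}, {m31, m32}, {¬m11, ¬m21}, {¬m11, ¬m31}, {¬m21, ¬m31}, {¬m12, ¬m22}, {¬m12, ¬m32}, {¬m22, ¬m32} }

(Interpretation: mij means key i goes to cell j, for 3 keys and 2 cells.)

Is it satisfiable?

Try m11 = True.
Unit clause (¬m21) forces m21 = False.
Unit clause (m22) forces m22 = True.
Unit clause (¬m31) forces m31 = False.
Unit clause (m32) forces m32 = True.
But (¬m32) is also a unit clause — contradiction.
So m11 must be the other value — set m11 = False.
Unit clause (m12) forces m12 = True.
Unit clause (¬m22) forces m22 = False.
Unit clause (m21) forces m21 = True.
Unit clause (¬m31) forces m31 = False.
Unit clause (m32) forces m32 = True.
But (¬m32) is also a unit clause — contradiction.
Both values of m11 lead to a conflict.
No assignment satisfies every clause.

Unsatisfiable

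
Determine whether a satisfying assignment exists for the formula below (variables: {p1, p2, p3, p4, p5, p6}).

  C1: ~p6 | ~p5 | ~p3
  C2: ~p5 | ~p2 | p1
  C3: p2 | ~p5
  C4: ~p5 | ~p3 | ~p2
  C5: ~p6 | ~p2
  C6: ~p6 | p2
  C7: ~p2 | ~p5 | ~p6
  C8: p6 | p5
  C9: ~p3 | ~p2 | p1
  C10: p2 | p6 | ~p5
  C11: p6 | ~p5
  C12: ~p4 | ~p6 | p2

Unsatisfiable

Try p2 = 1.
(~p6) alone gives p6 = 0.
(p5) alone gives p5 = 1.
Now (~p5) is unsatisfied and unit — conflict.
Undo p2 and try p2 = 0.
(~p5) alone gives p5 = 0.
(~p6) alone gives p6 = 0.
Now (p6) is unsatisfied and unit — conflict.
Neither p2 = 1 nor p2 = 0 works.
No assignment satisfies every clause.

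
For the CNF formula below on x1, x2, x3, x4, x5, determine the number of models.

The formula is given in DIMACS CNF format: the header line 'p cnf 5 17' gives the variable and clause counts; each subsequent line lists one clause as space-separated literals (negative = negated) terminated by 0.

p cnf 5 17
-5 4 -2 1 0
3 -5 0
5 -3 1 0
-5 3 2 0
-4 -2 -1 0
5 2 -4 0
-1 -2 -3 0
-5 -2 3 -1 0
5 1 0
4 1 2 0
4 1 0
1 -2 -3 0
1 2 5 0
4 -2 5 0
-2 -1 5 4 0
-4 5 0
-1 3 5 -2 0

There are 2^5 = 32 truth assignments over (x1, x2, x3, x4, x5).
Split on x2. With x2 = True, the clauses containing x2 are satisfied and ¬x2 drops from the rest; 0 of the 2^4 = 16 assignments to the other variables satisfy what remains.
With x2 = False, by the same count on the reduced clause set, 5 assignments work.
(One model: x1=F, x2=F, x3=T, x4=T, x5=T.)
Total: 0 + 5 = 5.

5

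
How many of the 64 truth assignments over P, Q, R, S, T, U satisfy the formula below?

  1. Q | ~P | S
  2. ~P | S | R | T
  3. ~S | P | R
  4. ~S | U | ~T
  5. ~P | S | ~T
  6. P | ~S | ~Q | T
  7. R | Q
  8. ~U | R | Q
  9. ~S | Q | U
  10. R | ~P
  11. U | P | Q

There are 2^6 = 64 truth assignments over (P, Q, R, S, T, U).
Split on Q. With Q = 1, the clauses containing Q are satisfied and ~Q drops from the rest; 14 of the 2^5 = 32 assignments to the other variables satisfy what remains.
With Q = 0, by the same count on the reduced clause set, 6 assignments work.
Total: 14 + 6 = 20.

20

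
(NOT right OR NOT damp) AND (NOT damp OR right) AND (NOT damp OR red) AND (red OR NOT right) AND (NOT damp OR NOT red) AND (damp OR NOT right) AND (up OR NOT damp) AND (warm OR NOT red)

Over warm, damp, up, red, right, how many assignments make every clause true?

6

There are 2^5 = 32 truth assignments over (warm, damp, up, red, right).
Split on damp. With damp = true, the clauses containing damp are satisfied and NOT damp drops from the rest; 0 of the 2^4 = 16 assignments to the other variables satisfy what remains.
With damp = false, by the same count on the reduced clause set, 6 assignments work.
Total: 0 + 6 = 6.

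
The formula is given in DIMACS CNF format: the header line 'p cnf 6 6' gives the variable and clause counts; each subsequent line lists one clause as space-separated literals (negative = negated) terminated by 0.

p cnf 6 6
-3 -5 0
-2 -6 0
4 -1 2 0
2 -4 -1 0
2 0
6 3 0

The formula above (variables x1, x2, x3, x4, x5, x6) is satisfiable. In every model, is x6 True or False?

False

Suppose x6 = True.
Unit clause (¬x2) forces x2 = False.
That conflicts with the unit clause (x2).
So every satisfying assignment has x6 = False.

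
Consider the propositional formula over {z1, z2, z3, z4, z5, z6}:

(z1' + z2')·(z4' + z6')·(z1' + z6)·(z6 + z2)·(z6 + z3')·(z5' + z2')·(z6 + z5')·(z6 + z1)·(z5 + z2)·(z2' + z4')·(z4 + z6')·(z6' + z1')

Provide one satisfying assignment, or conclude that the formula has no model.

Suppose z1 = 0.
From the singleton clause (z6), z6 = 1.
From the singleton clause (z4'), z4 = 0.
Now (z4) is unsatisfied and unit — conflict.
Undo z1 and try z1 = 1.
From the singleton clause (z2'), z2 = 0.
From the singleton clause (z6), z6 = 1.
Now (z6') is unsatisfied and unit — conflict.
Both values of z1 lead to a conflict.

UNSATISFIABLE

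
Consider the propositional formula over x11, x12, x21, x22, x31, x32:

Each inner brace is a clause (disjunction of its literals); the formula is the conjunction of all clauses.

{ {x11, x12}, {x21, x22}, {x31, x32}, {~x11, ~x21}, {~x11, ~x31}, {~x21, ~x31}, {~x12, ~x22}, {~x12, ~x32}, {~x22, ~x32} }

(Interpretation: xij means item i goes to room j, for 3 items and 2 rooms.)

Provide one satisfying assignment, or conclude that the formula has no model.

UNSATISFIABLE

Suppose x11 = 1.
From the singleton clause (~x21), x21 = 0.
From the singleton clause (x22), x22 = 1.
From the singleton clause (~x31), x31 = 0.
From the singleton clause (x32), x32 = 1.
That conflicts with the unit clause (~x32).
Backtrack on x11: now try x11 = 0.
From the singleton clause (x12), x12 = 1.
From the singleton clause (~x22), x22 = 0.
From the singleton clause (x21), x21 = 1.
From the singleton clause (~x31), x31 = 0.
From the singleton clause (x32), x32 = 1.
That conflicts with the unit clause (~x32).
Neither x11 = 1 nor x11 = 0 works.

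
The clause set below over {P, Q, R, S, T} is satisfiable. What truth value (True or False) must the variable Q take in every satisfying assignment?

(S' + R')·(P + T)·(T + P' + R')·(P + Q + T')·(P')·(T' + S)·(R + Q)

Suppose Q = 0.
From the singleton clause (P'), P = 0.
From the singleton clause (T), T = 1.
That conflicts with the unit clause (T').
So every satisfying assignment has Q = True.

True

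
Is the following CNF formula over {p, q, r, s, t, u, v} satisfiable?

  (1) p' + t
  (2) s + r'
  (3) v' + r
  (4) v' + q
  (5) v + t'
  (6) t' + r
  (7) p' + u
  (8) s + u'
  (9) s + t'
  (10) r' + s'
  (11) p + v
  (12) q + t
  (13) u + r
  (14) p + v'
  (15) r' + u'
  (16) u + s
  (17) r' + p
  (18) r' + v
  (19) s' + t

No, unsatisfiable

Case p = 0:
The clause (v) is unit, so v = 1.
But (v') is also a unit clause — contradiction.
Backtrack on p: now try p = 1.
The clause (t) is unit, so t = 1.
The clause (v) is unit, so v = 1.
The clause (r) is unit, so r = 1.
The clause (s) is unit, so s = 1.
But (s') is also a unit clause — contradiction.
Both values of p lead to a conflict.
No assignment satisfies every clause.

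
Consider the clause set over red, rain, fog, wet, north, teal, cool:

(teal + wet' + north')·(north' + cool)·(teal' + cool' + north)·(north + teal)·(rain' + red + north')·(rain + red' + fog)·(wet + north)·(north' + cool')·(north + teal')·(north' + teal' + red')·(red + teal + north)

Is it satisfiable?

No

Suppose north = 0.
(teal) alone gives teal = 1.
Now (teal') is unsatisfied and unit — conflict.
That branch fails; take north = 1 instead.
(cool) alone gives cool = 1.
Now (cool') is unsatisfied and unit — conflict.
Neither north = 1 nor north = 0 works.
No assignment satisfies every clause.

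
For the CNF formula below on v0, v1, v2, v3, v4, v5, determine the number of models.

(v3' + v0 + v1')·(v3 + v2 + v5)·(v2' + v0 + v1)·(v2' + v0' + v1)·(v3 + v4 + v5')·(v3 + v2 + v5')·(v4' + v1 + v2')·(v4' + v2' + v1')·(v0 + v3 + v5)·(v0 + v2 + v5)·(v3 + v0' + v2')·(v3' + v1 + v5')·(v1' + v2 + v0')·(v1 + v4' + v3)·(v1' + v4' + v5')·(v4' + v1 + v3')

3

There are 2^6 = 64 truth assignments over (v0, v1, v2, v3, v4, v5).
Split on v3. With v3 = 1, the clauses containing v3 are satisfied and v3' drops from the rest; 3 of the 2^5 = 32 assignments to the other variables satisfy what remains.
With v3 = 0, by the same count on the reduced clause set, 0 assignments work.
(One model: v0=T, v1=F, v2=F, v3=T, v4=F, v5=F.)
Total: 3 + 0 = 3.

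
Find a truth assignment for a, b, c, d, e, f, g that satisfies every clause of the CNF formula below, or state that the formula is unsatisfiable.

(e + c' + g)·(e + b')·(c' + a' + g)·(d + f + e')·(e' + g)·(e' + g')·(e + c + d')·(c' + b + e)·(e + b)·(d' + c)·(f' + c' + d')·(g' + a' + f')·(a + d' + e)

Try e = 1.
From the singleton clause (g), g = 1.
But (g') is also a unit clause — contradiction.
That branch fails; take e = 0 instead.
From the singleton clause (b'), b = 0.
But (b) is also a unit clause — contradiction.
Either choice for e ends in contradiction.

UNSATISFIABLE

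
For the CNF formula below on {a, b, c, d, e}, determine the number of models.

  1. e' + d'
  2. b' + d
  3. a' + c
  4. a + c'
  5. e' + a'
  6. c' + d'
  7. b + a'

4

There are 2^5 = 32 truth assignments over (a, b, c, d, e).
Split on c. With c = 1, the clauses containing c are satisfied and c' drops from the rest; 0 of the 2^4 = 16 assignments to the other variables satisfy what remains.
With c = 0, by the same count on the reduced clause set, 4 assignments work.
(One model: a=F, b=F, c=F, d=F, e=F.)
Total: 0 + 4 = 4.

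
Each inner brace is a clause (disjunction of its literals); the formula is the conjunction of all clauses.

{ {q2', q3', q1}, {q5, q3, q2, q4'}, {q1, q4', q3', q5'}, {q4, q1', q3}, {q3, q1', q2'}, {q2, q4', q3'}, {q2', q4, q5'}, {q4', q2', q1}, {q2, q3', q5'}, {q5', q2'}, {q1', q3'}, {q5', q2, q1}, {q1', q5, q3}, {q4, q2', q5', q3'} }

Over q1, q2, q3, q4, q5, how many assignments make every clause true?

4

There are 2^5 = 32 truth assignments over (q1, q2, q3, q4, q5).
Split on q3. With q3 = 1, the clauses containing q3 are satisfied and q3' drops from the rest; 1 of the 2^4 = 16 assignments to the other variables satisfy what remains.
With q3 = 0, by the same count on the reduced clause set, 3 assignments work.
Total: 1 + 3 = 4.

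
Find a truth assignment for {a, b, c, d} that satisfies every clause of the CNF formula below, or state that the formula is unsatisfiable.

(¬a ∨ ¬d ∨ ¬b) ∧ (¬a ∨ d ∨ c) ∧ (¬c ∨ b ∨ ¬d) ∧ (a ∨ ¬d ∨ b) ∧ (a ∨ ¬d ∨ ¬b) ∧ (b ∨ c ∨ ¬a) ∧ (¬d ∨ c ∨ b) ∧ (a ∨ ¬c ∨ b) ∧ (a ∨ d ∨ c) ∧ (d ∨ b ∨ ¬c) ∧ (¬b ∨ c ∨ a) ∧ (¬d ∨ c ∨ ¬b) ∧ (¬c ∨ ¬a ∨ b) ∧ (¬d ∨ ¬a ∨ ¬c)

a: False,  b: True,  c: True,  d: False

Branch on a: set a = False.
Branch on d: set d = False.
From the singleton clause (c), c = True.
From the singleton clause (b), b = True.
Every clause now holds.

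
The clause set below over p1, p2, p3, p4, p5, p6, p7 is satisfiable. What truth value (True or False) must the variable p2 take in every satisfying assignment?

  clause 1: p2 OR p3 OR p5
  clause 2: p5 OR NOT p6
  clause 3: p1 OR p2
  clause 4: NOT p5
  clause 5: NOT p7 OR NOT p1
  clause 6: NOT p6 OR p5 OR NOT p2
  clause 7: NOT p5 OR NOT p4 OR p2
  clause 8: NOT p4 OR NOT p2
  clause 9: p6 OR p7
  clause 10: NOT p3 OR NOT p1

Suppose p2 = false.
Unit clause (p1) forces p1 = true.
Unit clause (NOT p5) forces p5 = false.
Unit clause (p3) forces p3 = true.
That conflicts with the unit clause (NOT p3).
So every satisfying assignment has p2 = True.

True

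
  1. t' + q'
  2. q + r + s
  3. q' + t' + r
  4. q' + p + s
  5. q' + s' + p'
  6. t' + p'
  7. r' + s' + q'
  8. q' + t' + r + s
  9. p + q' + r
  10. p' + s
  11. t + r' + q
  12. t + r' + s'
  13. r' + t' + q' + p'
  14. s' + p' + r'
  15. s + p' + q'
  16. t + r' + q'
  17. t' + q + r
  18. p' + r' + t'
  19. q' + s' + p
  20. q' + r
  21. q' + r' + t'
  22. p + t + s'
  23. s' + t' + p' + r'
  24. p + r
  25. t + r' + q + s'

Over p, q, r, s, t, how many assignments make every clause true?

There are 2^5 = 32 truth assignments over (p, q, r, s, t).
Split on r. With r = 1, the clauses containing r are satisfied and r' drops from the rest; 2 of the 2^4 = 16 assignments to the other variables satisfy what remains.
With r = 0, by the same count on the reduced clause set, 1 assignment works.
Total: 2 + 1 = 3.

3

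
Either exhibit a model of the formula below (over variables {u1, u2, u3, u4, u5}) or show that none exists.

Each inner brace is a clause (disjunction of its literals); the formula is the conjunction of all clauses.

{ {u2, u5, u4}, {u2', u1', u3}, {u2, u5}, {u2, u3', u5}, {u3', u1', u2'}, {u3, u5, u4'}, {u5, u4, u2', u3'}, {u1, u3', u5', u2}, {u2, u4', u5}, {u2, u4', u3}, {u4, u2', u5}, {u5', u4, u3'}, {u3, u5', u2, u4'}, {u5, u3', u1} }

u1: 0,  u2: 1,  u3: 1,  u4: 1,  u5: 1

Try u2 = 1.
Try u1 = 0.
Try u4 = 1.
Try u3 = 1.
(u5) alone gives u5 = 1.
All clauses are satisfied.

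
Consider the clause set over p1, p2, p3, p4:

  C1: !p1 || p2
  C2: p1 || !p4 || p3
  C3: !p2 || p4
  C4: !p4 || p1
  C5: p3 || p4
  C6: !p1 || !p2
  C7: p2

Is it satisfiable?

The clause (p2) is unit, so p2 = true.
The clause (p4) is unit, so p4 = true.
The clause (p1) is unit, so p1 = true.
But (!p1) is also a unit clause — contradiction.
No assignment satisfies every clause.

No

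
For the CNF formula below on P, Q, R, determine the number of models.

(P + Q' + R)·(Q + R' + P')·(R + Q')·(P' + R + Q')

5

There are 2^3 = 8 truth assignments over (P, Q, R).
Check each against the 4 clauses (columns in the order P, Q, R):
  F F F  ✓ satisfies all
  F F T  ✓ satisfies all
  F T F  ✗ fails (P + Q' + R)
  F T T  ✓ satisfies all
  T F F  ✓ satisfies all
  T F T  ✗ fails (Q + R' + P')
  T T F  ✗ fails (R + Q')
  T T T  ✓ satisfies all
5 of the 8 rows are models.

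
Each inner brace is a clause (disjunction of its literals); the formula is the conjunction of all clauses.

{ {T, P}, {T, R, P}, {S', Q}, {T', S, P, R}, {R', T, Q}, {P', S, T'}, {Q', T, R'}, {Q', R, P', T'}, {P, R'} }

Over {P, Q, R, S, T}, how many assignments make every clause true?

There are 2^5 = 32 truth assignments over (P, Q, R, S, T).
Split on S. With S = 1, the clauses containing S are satisfied and S' drops from the rest; 3 of the 2^4 = 16 assignments to the other variables satisfy what remains.
With S = 0, by the same count on the reduced clause set, 2 assignments work.
Total: 3 + 2 = 5.

5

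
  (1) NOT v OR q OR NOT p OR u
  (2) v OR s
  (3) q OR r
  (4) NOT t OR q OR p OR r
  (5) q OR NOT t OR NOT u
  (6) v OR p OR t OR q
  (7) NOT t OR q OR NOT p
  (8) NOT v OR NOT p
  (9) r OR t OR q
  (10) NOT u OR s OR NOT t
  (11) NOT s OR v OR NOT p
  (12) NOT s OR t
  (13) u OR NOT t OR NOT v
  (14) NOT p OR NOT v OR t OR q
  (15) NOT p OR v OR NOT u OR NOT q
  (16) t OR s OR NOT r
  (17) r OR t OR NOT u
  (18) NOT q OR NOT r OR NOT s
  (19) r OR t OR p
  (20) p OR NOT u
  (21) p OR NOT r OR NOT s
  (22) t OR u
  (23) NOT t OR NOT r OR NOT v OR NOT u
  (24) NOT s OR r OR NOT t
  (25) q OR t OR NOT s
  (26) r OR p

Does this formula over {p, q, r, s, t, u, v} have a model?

No, unsatisfiable

Case v = true:
Unit clause (NOT p) forces p = false.
Unit clause (NOT u) forces u = false.
Unit clause (NOT t) forces t = false.
That conflicts with the unit clause (t).
So v must be the other value — set v = false.
Unit clause (s) forces s = true.
Unit clause (NOT p) forces p = false.
Unit clause (t) forces t = true.
Unit clause (NOT u) forces u = false.
Unit clause (NOT r) forces r = false.
That conflicts with the unit clause (r).
Either choice for v ends in contradiction.
No assignment satisfies every clause.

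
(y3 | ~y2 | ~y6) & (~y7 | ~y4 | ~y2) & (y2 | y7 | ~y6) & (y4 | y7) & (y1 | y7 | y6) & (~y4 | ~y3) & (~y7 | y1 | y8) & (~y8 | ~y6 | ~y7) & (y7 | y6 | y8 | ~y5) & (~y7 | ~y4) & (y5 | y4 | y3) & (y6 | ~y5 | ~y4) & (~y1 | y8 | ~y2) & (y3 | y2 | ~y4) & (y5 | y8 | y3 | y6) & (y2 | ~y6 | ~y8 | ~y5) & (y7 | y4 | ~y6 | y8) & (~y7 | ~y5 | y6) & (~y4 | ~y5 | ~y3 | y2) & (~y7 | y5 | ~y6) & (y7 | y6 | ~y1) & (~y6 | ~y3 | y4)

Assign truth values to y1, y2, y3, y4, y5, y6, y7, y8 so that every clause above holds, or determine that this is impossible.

y1: 0; y2: 1; y3: 1; y4: 0; y5: 0; y6: 0; y7: 1; y8: 1

Case y4 = 0:
(y7) alone gives y7 = 1.
Case y1 = 0:
(y8) alone gives y8 = 1.
(~y6) alone gives y6 = 0.
(~y5) alone gives y5 = 0.
(y3) alone gives y3 = 1.
Every clause is now satisfied; y2 is unconstrained.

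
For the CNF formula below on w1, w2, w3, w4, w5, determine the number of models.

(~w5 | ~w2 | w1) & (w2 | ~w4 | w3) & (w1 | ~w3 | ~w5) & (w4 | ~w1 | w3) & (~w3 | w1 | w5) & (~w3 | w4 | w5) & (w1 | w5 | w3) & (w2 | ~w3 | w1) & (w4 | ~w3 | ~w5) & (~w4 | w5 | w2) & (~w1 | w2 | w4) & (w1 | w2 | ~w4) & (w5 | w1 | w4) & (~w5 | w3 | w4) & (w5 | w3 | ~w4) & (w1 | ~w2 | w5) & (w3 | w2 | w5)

4

There are 2^5 = 32 truth assignments over (w1, w2, w3, w4, w5).
Split on w3. With w3 = 1, the clauses containing w3 are satisfied and ~w3 drops from the rest; 3 of the 2^4 = 16 assignments to the other variables satisfy what remains.
With w3 = 0, by the same count on the reduced clause set, 1 assignment works.
(One model: w1=T, w2=F, w3=T, w4=T, w5=T.)
Total: 3 + 1 = 4.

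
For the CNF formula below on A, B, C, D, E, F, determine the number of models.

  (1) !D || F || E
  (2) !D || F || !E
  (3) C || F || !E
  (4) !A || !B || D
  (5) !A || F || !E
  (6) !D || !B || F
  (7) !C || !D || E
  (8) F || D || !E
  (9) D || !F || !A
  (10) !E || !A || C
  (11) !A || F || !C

There are 2^6 = 64 truth assignments over (A, B, C, D, E, F).
Split on C. With C = true, the clauses containing C are satisfied and !C drops from the rest; 10 of the 2^5 = 32 assignments to the other variables satisfy what remains.
With C = false, by the same count on the reduced clause set, 13 assignments work.
Total: 10 + 13 = 23.

23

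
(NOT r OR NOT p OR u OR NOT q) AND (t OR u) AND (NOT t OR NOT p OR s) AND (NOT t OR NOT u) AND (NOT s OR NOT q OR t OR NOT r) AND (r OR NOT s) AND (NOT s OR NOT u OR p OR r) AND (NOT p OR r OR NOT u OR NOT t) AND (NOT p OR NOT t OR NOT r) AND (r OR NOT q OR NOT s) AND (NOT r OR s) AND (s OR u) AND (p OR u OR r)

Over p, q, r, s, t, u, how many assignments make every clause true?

8

There are 2^6 = 64 truth assignments over (p, q, r, s, t, u).
Split on s. With s = true, the clauses containing s are satisfied and NOT s drops from the rest; 4 of the 2^5 = 32 assignments to the other variables satisfy what remains.
With s = false, by the same count on the reduced clause set, 4 assignments work.
Total: 4 + 4 = 8.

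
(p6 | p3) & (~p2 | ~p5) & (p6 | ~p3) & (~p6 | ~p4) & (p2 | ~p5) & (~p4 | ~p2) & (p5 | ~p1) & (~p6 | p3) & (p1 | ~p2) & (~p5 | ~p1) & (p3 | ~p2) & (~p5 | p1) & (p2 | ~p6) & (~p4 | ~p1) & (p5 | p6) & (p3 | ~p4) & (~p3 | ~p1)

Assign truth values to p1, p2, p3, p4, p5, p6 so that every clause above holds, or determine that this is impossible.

Try p6 = 1.
From the singleton clause (~p4), p4 = 0.
From the singleton clause (p3), p3 = 1.
From the singleton clause (p2), p2 = 1.
From the singleton clause (~p5), p5 = 0.
From the singleton clause (~p1), p1 = 0.
Now (p1) is unsatisfied and unit — conflict.
Backtrack on p6: now try p6 = 0.
From the singleton clause (p3), p3 = 1.
Now (~p3) is unsatisfied and unit — conflict.
Both values of p6 lead to a conflict.

UNSATISFIABLE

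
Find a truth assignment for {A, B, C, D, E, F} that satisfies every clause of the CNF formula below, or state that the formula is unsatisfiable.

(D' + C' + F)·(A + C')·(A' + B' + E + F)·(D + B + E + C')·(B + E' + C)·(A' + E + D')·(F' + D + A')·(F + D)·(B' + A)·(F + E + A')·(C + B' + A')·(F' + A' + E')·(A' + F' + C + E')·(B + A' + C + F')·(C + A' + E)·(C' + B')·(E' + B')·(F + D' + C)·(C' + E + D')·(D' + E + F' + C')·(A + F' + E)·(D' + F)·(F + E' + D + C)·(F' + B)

Branch on A: set A = 1.
Branch on E: set E = 1.
The clause (F') is unit, so F = 0.
The clause (D) is unit, so D = 1.
Now (D') is unsatisfied and unit — conflict.
Backtrack on E: now try E = 0.
The clause (D') is unit, so D = 0.
The clause (F') is unit, so F = 0.
Now (F) is unsatisfied and unit — conflict.
Both values of E lead to a conflict.
Backtrack on A: now try A = 0.
The clause (C') is unit, so C = 0.
The clause (B') is unit, so B = 0.
The clause (E') is unit, so E = 0.
The clause (F') is unit, so F = 0.
The clause (D) is unit, so D = 1.
Now (D') is unsatisfied and unit — conflict.
Both values of A lead to a conflict.

UNSATISFIABLE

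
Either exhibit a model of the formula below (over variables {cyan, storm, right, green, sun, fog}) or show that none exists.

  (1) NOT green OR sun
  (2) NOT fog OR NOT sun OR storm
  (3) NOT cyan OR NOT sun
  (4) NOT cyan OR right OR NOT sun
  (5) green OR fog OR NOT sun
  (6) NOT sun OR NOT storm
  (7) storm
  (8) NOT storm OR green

From the singleton clause (storm), storm = true.
From the singleton clause (NOT sun), sun = false.
From the singleton clause (NOT green), green = false.
That conflicts with the unit clause (green).

UNSATISFIABLE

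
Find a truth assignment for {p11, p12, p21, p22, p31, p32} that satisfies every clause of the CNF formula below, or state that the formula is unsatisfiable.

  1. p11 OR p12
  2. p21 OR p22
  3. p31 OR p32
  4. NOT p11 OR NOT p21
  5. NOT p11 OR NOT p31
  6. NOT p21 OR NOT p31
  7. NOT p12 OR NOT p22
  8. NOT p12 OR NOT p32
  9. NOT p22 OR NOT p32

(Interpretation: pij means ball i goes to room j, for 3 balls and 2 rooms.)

UNSATISFIABLE

Branch on p11: set p11 = true.
(NOT p21) alone gives p21 = false.
(p22) alone gives p22 = true.
(NOT p31) alone gives p31 = false.
(p32) alone gives p32 = true.
That conflicts with the unit clause (NOT p32).
So p11 must be the other value — set p11 = false.
(p12) alone gives p12 = true.
(NOT p22) alone gives p22 = false.
(p21) alone gives p21 = true.
(NOT p31) alone gives p31 = false.
(p32) alone gives p32 = true.
That conflicts with the unit clause (NOT p32).
Neither p11 = true nor p11 = false works.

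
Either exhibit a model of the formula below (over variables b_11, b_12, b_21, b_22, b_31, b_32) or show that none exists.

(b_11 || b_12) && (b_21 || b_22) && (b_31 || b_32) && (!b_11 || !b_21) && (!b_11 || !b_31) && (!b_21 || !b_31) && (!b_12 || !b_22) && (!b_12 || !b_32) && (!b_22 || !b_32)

UNSATISFIABLE

Suppose b_11 = true.
(!b_21) alone gives b_21 = false.
(b_22) alone gives b_22 = true.
(!b_31) alone gives b_31 = false.
(b_32) alone gives b_32 = true.
Now (!b_32) is unsatisfied and unit — conflict.
Backtrack on b_11: now try b_11 = false.
(b_12) alone gives b_12 = true.
(!b_22) alone gives b_22 = false.
(b_21) alone gives b_21 = true.
(!b_31) alone gives b_31 = false.
(b_32) alone gives b_32 = true.
Now (!b_32) is unsatisfied and unit — conflict.
Either choice for b_11 ends in contradiction.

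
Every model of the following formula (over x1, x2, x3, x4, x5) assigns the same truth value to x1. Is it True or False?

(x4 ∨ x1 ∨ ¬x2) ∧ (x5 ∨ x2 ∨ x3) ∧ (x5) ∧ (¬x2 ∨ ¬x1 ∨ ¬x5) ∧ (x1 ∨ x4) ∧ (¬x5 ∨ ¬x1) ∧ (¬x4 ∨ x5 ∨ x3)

False

Suppose x1 = True.
From the singleton clause (x5), x5 = True.
But (¬x5) is also a unit clause — contradiction.
So every satisfying assignment has x1 = False.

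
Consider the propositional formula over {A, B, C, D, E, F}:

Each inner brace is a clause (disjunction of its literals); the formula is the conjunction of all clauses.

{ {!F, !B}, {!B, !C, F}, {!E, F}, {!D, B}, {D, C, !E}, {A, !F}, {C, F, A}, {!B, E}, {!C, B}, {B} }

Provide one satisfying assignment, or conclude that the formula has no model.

UNSATISFIABLE

From the singleton clause (B), B = true.
From the singleton clause (!F), F = false.
From the singleton clause (!C), C = false.
From the singleton clause (!E), E = false.
But (E) is also a unit clause — contradiction.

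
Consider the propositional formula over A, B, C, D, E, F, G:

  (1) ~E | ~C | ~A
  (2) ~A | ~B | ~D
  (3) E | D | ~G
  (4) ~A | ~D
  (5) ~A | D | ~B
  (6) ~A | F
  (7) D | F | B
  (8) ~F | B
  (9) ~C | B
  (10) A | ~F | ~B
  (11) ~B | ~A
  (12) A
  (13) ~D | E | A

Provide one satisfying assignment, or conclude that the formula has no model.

UNSATISFIABLE

Unit clause (A) forces A = 1.
Unit clause (~D) forces D = 0.
Unit clause (~B) forces B = 0.
Unit clause (F) forces F = 1.
Now (~F) is unsatisfied and unit — conflict.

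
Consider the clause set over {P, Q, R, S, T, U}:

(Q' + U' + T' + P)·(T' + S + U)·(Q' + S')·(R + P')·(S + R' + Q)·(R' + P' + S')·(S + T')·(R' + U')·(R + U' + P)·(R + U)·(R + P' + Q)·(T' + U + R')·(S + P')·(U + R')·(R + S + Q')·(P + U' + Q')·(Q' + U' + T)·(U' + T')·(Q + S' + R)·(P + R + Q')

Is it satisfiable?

No, unsatisfiable

Branch on Q: set Q = 0.
Branch on R: set R = 1.
Unit clause (S) forces S = 1.
Unit clause (P') forces P = 0.
Unit clause (U') forces U = 0.
Now (U) is unsatisfied and unit — conflict.
Backtrack on R: now try R = 0.
Unit clause (P') forces P = 0.
Unit clause (U') forces U = 0.
Now (U) is unsatisfied and unit — conflict.
Either choice for R ends in contradiction.
Backtrack on Q: now try Q = 1.
Unit clause (S') forces S = 0.
Unit clause (T') forces T = 0.
Unit clause (P') forces P = 0.
Unit clause (R) forces R = 1.
Unit clause (U') forces U = 0.
Now (U) is unsatisfied and unit — conflict.
Either choice for Q ends in contradiction.
No assignment satisfies every clause.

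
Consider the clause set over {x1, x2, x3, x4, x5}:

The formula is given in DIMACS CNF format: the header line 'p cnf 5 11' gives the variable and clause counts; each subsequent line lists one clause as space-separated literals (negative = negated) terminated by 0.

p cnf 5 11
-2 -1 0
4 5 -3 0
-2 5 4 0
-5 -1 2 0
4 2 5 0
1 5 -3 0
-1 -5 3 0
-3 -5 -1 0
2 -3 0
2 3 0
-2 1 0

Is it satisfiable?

Unsatisfiable

Suppose x2 = False.
(¬x3) alone gives x3 = False.
But (x3) is also a unit clause — contradiction.
So x2 must be the other value — set x2 = True.
(¬x1) alone gives x1 = False.
But (x1) is also a unit clause — contradiction.
Either choice for x2 ends in contradiction.
No assignment satisfies every clause.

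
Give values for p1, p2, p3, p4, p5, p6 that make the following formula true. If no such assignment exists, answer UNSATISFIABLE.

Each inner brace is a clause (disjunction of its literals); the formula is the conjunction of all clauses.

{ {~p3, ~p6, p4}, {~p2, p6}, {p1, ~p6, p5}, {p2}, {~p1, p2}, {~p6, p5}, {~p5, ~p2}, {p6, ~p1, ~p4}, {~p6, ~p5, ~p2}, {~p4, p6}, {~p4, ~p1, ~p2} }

UNSATISFIABLE

Unit clause (p2) forces p2 = 1.
Unit clause (p6) forces p6 = 1.
Unit clause (p5) forces p5 = 1.
But (~p5) is also a unit clause — contradiction.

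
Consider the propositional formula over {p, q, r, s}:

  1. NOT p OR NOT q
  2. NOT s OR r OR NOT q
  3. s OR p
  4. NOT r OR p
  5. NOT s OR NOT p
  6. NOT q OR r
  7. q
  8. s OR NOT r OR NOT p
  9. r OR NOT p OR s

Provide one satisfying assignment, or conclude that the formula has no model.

Unit clause (q) forces q = true.
Unit clause (NOT p) forces p = false.
Unit clause (s) forces s = true.
Unit clause (r) forces r = true.
That conflicts with the unit clause (NOT r).

UNSATISFIABLE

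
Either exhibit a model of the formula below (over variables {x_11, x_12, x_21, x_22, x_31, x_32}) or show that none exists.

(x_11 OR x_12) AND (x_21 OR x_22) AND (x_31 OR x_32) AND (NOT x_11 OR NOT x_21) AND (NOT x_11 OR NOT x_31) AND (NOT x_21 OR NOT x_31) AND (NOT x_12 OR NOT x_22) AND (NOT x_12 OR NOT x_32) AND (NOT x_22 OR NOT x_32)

Try x_11 = true.
(NOT x_21) alone gives x_21 = false.
(x_22) alone gives x_22 = true.
(NOT x_31) alone gives x_31 = false.
(x_32) alone gives x_32 = true.
Now (NOT x_32) is unsatisfied and unit — conflict.
Backtrack on x_11: now try x_11 = false.
(x_12) alone gives x_12 = true.
(NOT x_22) alone gives x_22 = false.
(x_21) alone gives x_21 = true.
(NOT x_31) alone gives x_31 = false.
(x_32) alone gives x_32 = true.
Now (NOT x_32) is unsatisfied and unit — conflict.
Both values of x_11 lead to a conflict.

UNSATISFIABLE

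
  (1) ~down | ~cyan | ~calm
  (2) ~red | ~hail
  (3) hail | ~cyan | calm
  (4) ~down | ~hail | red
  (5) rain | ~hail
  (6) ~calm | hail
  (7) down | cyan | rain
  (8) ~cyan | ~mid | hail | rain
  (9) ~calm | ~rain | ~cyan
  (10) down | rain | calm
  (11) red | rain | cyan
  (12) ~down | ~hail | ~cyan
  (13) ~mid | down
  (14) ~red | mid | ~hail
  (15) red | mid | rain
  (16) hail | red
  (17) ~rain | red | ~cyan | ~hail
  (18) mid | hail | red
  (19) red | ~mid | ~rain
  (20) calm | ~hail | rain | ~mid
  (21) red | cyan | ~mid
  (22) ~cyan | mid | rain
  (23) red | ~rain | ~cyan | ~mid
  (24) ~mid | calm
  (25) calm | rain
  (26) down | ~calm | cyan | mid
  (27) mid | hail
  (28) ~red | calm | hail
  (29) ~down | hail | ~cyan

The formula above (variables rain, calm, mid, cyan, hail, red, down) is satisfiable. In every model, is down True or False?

False

Suppose down = 1.
Branch on cyan: set cyan = 0.
Branch on red: set red = 0.
The clause (~hail) is unit, so hail = 0.
But (hail) is also a unit clause — contradiction.
That branch fails; take red = 1 instead.
The clause (~hail) is unit, so hail = 0.
The clause (~calm) is unit, so calm = 0.
But (calm) is also a unit clause — contradiction.
Both values of red lead to a conflict.
That branch fails; take cyan = 1 instead.
The clause (~calm) is unit, so calm = 0.
The clause (hail) is unit, so hail = 1.
But (~hail) is also a unit clause — contradiction.
Both values of cyan lead to a conflict.
So every satisfying assignment has down = False.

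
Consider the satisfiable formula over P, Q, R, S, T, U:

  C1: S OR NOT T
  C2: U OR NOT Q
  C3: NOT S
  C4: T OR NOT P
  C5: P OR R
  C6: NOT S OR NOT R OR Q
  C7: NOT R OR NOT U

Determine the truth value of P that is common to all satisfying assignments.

False

Suppose P = true.
(NOT S) alone gives S = false.
(NOT T) alone gives T = false.
Now (T) is unsatisfied and unit — conflict.
So every satisfying assignment has P = False.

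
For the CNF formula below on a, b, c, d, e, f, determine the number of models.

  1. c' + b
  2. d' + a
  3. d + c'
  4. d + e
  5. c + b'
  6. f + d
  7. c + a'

5

There are 2^6 = 64 truth assignments over (a, b, c, d, e, f).
Split on f. With f = 1, the clauses containing f are satisfied and f' drops from the rest; 3 of the 2^5 = 32 assignments to the other variables satisfy what remains.
With f = 0, by the same count on the reduced clause set, 2 assignments work.
(One model: a=F, b=F, c=F, d=F, e=T, f=T.)
Total: 3 + 2 = 5.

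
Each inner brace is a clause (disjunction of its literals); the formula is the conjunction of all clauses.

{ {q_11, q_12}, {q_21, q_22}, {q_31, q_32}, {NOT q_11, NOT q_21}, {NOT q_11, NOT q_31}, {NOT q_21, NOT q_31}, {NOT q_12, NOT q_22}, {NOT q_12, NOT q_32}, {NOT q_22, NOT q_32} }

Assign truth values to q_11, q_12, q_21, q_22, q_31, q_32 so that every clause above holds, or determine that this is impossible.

Suppose q_11 = true.
From the singleton clause (NOT q_21), q_21 = false.
From the singleton clause (q_22), q_22 = true.
From the singleton clause (NOT q_31), q_31 = false.
From the singleton clause (q_32), q_32 = true.
But (NOT q_32) is also a unit clause — contradiction.
So q_11 must be the other value — set q_11 = false.
From the singleton clause (q_12), q_12 = true.
From the singleton clause (NOT q_22), q_22 = false.
From the singleton clause (q_21), q_21 = true.
From the singleton clause (NOT q_31), q_31 = false.
From the singleton clause (q_32), q_32 = true.
But (NOT q_32) is also a unit clause — contradiction.
Either choice for q_11 ends in contradiction.

UNSATISFIABLE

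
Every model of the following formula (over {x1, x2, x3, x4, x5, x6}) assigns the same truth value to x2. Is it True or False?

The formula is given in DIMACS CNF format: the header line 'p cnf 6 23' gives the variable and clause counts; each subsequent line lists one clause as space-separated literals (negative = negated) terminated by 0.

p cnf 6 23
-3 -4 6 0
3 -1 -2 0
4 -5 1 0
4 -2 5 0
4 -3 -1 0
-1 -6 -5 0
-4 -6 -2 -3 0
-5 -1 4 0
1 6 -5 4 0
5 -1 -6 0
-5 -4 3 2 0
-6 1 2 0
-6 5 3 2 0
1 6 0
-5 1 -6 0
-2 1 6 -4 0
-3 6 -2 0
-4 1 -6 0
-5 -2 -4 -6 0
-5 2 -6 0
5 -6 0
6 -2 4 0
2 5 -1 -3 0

False

Suppose x2 = True.
Branch on x3: set x3 = True.
(x6) alone gives x6 = True.
(¬x4) alone gives x4 = False.
(x5) alone gives x5 = True.
(x1) alone gives x1 = True.
Now (¬x1) is unsatisfied and unit — conflict.
So x3 must be the other value — set x3 = False.
(¬x1) alone gives x1 = False.
(x6) alone gives x6 = True.
(¬x5) alone gives x5 = False.
Now (x5) is unsatisfied and unit — conflict.
Neither x3 = True nor x3 = False works.
So every satisfying assignment has x2 = False.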